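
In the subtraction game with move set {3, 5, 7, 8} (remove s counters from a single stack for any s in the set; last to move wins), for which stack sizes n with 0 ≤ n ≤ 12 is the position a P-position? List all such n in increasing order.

0, 1, 2, 11, 12

Compute g(0), g(1), … for moves {3, 5, 7, 8}:
g(0) = mex{} = 0
g(1) = mex{} = 0
g(2) = mex{} = 0
g(3) = mex{0} = 1
g(4) = mex{0} = 1
g(5) = mex{0} = 1
g(6) = mex{0,1} = 2
g(7) = mex{0,1} = 2
g(8) = mex{0,1} = 2
g(9) = mex{0,1,2} = 3
g(10) = mex{0,1,2} = 3
g(11) = mex{1,2} = 0
g(12) = mex{1,2,3} = 0
The P-positions (g = 0) in 0..12 are 0, 1, 2, 11, 12.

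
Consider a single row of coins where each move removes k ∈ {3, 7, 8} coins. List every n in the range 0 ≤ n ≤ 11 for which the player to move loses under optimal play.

Grundy values for subtraction set {3, 7, 8}:
k:     0  1  2  3  4  5  6  7  8  9 10 11
g(k):  0  0  0  1  1  1  0  2  2  1  3  0
The P-positions (g = 0) in 0..11 are 0, 1, 2, 6, 11.

0, 1, 2, 6, 11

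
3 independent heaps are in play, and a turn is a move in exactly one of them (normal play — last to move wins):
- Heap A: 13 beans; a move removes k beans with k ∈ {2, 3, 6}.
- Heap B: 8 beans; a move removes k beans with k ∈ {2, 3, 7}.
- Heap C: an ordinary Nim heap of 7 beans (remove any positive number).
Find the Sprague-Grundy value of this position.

4

Build the Grundy sequence for heap A with g(k) = mex{g(k−s) : s ∈ {2, 3, 6}, s ≤ k}:
k:     0  1  2  3  4  5  6  7  8  9 10 11 12 13
g(k):  0  0  1  1  2  0  3  1  2  0  0  1  1  2
So g(13) = 2.
Grundy values for heap B (subtraction set {2, 3, 7}):
k:     0  1  2  3  4  5  6  7  8
g(k):  0  0  1  1  2  0  0  1  1
So g(8) = 1.
Heap C is a plain Nim heap of size 7, so its Grundy value is 7.
The value of a disjunctive sum is the nim-sum of the parts.
Combined value = 2 ⊕ 1 ⊕ 7 = 4.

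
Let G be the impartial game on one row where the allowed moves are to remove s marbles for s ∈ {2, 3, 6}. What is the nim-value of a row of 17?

2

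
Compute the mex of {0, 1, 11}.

2

The values 0, 1 are all present; 2 is the first non-negative integer missing from the set.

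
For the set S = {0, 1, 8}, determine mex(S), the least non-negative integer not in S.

2

The values 0, 1 are all present; 2 is the first non-negative integer missing from the set.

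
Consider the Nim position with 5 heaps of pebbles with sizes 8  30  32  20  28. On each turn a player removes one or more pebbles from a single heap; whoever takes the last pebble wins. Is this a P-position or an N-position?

N-position

Nim-sum: 8 ⊕ 30 ⊕ 32 ⊕ 20 ⊕ 28 = 62.
The nim-sum is 62 ≠ 0, so this is an N-position: the player to move can win.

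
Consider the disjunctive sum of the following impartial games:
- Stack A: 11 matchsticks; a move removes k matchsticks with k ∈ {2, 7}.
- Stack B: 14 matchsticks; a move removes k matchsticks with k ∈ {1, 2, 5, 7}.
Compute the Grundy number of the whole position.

3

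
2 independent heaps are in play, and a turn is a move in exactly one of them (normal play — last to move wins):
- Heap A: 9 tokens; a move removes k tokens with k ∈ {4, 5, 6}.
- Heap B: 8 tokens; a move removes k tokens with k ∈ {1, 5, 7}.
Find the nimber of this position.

2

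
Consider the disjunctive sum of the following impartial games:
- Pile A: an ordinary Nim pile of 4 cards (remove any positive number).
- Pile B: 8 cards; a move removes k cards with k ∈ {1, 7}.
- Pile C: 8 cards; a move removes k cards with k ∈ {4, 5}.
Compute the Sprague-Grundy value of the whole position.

Pile A is a plain Nim pile of size 4, so its Grundy value is 4.
Build the Grundy sequence for pile B with g(k) = mex{g(k−s) : s ∈ {1, 7}, s ≤ k}:
g(0) = mex{} = 0
g(1) = mex{0} = 1
g(2) = mex{1} = 0
g(3) = mex{0} = 1
g(4) = mex{1} = 0
g(5) = mex{0} = 1
g(6) = mex{1} = 0
g(7) = mex{0} = 1
g(8) = mex{1} = 0
So g(8) = 0.
Build the Grundy sequence for pile C with g(k) = mex{g(k−s) : s ∈ {4, 5}, s ≤ k}:
k:     0  1  2  3  4  5  6  7  8
g(k):  0  0  0  0  1  1  1  1  2
So g(8) = 2.
The value of a disjunctive sum is the nim-sum of the parts.
Combined value = 4 ⊕ 0 ⊕ 2 = 6.

6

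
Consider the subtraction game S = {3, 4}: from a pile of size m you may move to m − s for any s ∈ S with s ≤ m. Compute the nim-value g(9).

Compute g(0), g(1), … for moves {3, 4}:
k:     0  1  2  3  4  5  6  7  8  9
g(k):  0  0  0  1  1  1  2  0  0  0
So g(9) = 0.

0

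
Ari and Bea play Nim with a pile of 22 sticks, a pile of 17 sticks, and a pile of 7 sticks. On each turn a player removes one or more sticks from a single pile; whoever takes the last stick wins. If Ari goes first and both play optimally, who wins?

Bea wins

Bitwise XOR of the heap sizes:
  10110  (22)
  10001  (17)
  00111  (7)
  -----
  00000  (0)
The nim-sum is 0, so this is a P-position: the player to move is in a losing position under optimal play; Ari is about to move from it and so loses — Bea wins.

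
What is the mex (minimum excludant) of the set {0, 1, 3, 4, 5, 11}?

The values 0, 1 are all present; 2 is the first non-negative integer missing from the set.

2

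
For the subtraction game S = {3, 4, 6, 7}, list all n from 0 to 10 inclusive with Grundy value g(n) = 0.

0, 1, 2, 10

Build the Grundy sequence with g(k) = mex{g(k−s) : s ∈ {3, 4, 6, 7}, s ≤ k}:
g(0) = mex{} = 0
g(1) = mex{} = 0
g(2) = mex{} = 0
g(3) = mex{0} = 1
g(4) = mex{0} = 1
g(5) = mex{0} = 1
g(6) = mex{0,1} = 2
g(7) = mex{0,1} = 2
g(8) = mex{0,1} = 2
g(9) = mex{0,1,2} = 3
g(10) = mex{1,2} = 0
The P-positions (g = 0) in 0..10 are 0, 1, 2, 10.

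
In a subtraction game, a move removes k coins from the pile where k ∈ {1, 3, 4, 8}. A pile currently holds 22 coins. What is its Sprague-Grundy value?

1

Compute g(0), g(1), … for moves {1, 3, 4, 8}:
k:     0  1  2  3  4  5  6  7  8  9 10 11 12 13 14 15 16 17 18 19 20 21 22
g(k):  0  1  0  1  2  3  2  0  1  0  1  2  3  2  0  1  0  1  2  3  2  0  1
So g(22) = 1.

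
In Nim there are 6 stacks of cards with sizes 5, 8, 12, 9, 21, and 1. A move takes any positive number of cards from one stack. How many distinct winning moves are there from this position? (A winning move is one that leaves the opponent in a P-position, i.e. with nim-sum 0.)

1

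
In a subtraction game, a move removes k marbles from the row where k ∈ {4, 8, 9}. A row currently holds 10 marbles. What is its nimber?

2

Build the Grundy sequence with g(k) = mex{g(k−s) : s ∈ {4, 8, 9}, s ≤ k}:
g(0) = mex{} = 0
g(1) = mex{} = 0
g(2) = mex{} = 0
g(3) = mex{} = 0
g(4) = mex{0} = 1
g(5) = mex{0} = 1
g(6) = mex{0} = 1
g(7) = mex{0} = 1
g(8) = mex{0,1} = 2
g(9) = mex{0,1} = 2
g(10) = mex{0,1} = 2
So g(10) = 2.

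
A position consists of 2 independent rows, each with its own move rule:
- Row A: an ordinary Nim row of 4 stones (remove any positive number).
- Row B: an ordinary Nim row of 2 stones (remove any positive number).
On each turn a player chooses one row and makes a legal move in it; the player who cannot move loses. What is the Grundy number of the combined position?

Row A is a plain Nim row of size 4, so its Grundy value is 4.
Row B is a plain Nim row of size 2, so its Grundy value is 2.
The value of a disjunctive sum is the nim-sum of the parts.
Combined value = 4 XOR 2 = 6.

6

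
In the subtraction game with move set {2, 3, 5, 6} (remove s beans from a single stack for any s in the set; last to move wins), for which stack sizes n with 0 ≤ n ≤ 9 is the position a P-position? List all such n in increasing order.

0, 1, 8, 9

Grundy values for subtraction set {2, 3, 5, 6}:
g(0) = mex{} = 0
g(1) = mex{} = 0
g(2) = mex{0} = 1
g(3) = mex{0} = 1
g(4) = mex{0,1} = 2
g(5) = mex{0,1} = 2
g(6) = mex{0,1,2} = 3
g(7) = mex{0,1,2} = 3
g(8) = mex{1,2,3} = 0
g(9) = mex{1,2,3} = 0
The P-positions (g = 0) in 0..9 are 0, 1, 8, 9.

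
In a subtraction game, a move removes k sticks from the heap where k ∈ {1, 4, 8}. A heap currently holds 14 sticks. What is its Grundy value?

0

Compute g(0), g(1), … for moves {1, 4, 8}:
k:     0  1  2  3  4  5  6  7  8  9 10 11 12 13 14
g(k):  0  1  0  1  2  0  1  0  1  2  3  2  0  1  0
So g(14) = 0.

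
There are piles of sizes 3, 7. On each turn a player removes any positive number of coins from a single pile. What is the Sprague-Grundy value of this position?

Nim-sum: 3 ⊕ 7 = 4.

4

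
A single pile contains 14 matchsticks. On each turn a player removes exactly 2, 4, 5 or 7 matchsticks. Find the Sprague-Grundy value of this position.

2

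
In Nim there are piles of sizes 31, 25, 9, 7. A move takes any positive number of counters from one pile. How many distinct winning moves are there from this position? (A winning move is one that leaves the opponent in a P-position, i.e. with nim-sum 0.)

3

In binary:
  11111  (31)
  11001  (25)
  01001  (9)
  00111  (7)
  -----
  01000  (8)
The overall nim-sum is X = 8. A pile of size p has a winning move iff p XOR X < p (reduce it to p XOR X).
  31: 31 XOR 8 = 23 < 31 — winning move (to 23).
  25: 25 XOR 8 = 17 < 25 — winning move (to 17).
  9: 9 XOR 8 = 1 < 9 — winning move (to 1).
  7: 7 XOR 8 = 15 ≥ 7 — no move.
That gives 3 winning moves.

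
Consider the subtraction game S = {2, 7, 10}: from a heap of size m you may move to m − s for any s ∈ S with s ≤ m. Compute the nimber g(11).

Build the Grundy sequence with g(k) = mex{g(k−s) : s ∈ {2, 7, 10}, s ≤ k}:
g(0) = mex{} = 0
g(1) = mex{} = 0
g(2) = mex{0} = 1
g(3) = mex{0} = 1
g(4) = mex{1} = 0
g(5) = mex{1} = 0
g(6) = mex{0} = 1
g(7) = mex{0} = 1
g(8) = mex{0,1} = 2
g(9) = mex{1} = 0
g(10) = mex{0,1,2} = 3
g(11) = mex{0} = 1
So g(11) = 1.

1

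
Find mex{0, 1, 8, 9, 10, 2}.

The values 0, 1, 2 are all present; 3 is the first non-negative integer missing from the set.

3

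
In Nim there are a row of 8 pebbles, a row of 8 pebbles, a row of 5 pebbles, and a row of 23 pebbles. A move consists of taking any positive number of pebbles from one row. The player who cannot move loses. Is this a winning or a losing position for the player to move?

Nim-sum: 8 ^ 8 ^ 5 ^ 23 = 18.
The nim-sum is 18 ≠ 0, so this is an N-position: the player to move can win.

Winning position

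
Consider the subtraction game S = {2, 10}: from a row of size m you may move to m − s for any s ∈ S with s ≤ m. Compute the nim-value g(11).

1

Compute g(0), g(1), … for moves {2, 10}:
k:     0  1  2  3  4  5  6  7  8  9 10 11
g(k):  0  0  1  1  0  0  1  1  0  0  1  1
So g(11) = 1.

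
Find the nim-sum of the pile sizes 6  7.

Nim-sum: 6 ^ 7 = 1.

1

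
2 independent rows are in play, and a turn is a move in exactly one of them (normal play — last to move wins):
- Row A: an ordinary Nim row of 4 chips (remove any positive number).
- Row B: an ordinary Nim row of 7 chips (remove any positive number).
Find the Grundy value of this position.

3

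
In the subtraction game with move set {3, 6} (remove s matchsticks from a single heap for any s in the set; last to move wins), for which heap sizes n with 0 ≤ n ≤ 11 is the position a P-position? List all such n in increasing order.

0, 1, 2, 9, 10, 11

Compute g(0), g(1), … for moves {3, 6}:
g(0) = mex{} = 0
g(1) = mex{} = 0
g(2) = mex{} = 0
g(3) = mex{0} = 1
g(4) = mex{0} = 1
g(5) = mex{0} = 1
g(6) = mex{0,1} = 2
g(7) = mex{0,1} = 2
g(8) = mex{0,1} = 2
g(9) = mex{1,2} = 0
g(10) = mex{1,2} = 0
g(11) = mex{1,2} = 0
The P-positions (g = 0) in 0..11 are 0, 1, 2, 9, 10, 11.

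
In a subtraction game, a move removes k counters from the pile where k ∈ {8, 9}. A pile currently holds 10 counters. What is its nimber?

Compute g(0), g(1), … for moves {8, 9}:
k:     0  1  2  3  4  5  6  7  8  9 10
g(k):  0  0  0  0  0  0  0  0  1  1  1
So g(10) = 1.

1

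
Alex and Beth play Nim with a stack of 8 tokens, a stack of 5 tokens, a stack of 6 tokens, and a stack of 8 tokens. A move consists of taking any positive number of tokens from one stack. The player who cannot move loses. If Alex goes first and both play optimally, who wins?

Compute the nim-sum pairwise:
8 XOR 5 = 13
13 XOR 6 = 11
11 XOR 8 = 3
The nim-sum is 3 ≠ 0, so this is an N-position: the player to move can win; Alex has a winning move.

Alex wins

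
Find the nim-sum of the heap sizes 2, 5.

7

Nim-sum: 2 XOR 5 = 7.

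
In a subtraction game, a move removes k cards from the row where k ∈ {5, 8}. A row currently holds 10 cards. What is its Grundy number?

2

Grundy values for subtraction set {5, 8}:
g(0) = mex{} = 0
g(1) = mex{} = 0
g(2) = mex{} = 0
g(3) = mex{} = 0
g(4) = mex{} = 0
g(5) = mex{0} = 1
g(6) = mex{0} = 1
g(7) = mex{0} = 1
g(8) = mex{0} = 1
g(9) = mex{0} = 1
g(10) = mex{0,1} = 2
So g(10) = 2.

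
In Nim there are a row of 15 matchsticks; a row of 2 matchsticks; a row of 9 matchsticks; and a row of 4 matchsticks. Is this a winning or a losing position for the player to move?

Losing position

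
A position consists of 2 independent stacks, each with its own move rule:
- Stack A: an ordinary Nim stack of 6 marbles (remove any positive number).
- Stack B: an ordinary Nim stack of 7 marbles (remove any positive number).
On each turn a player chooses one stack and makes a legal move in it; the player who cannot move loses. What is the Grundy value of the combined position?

1

Stack A is a plain Nim stack of size 6, so its Grundy value is 6.
Stack B is a plain Nim stack of size 7, so its Grundy value is 7.
The value of a disjunctive sum is the nim-sum of the parts.
Combined value = 6 ⊕ 7 = 1.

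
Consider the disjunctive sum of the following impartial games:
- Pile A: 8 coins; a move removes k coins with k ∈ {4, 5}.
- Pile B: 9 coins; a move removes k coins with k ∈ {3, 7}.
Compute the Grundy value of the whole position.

3

Grundy values for pile A (subtraction set {4, 5}):
g(0) = mex{} = 0
g(1) = mex{} = 0
g(2) = mex{} = 0
g(3) = mex{} = 0
g(4) = mex{0} = 1
g(5) = mex{0} = 1
g(6) = mex{0} = 1
g(7) = mex{0} = 1
g(8) = mex{0,1} = 2
So g(8) = 2.
For pile B, compute g(0), g(1), … with moves {3, 7}:
k:     0  1  2  3  4  5  6  7  8  9
g(k):  0  0  0  1  1  1  0  2  2  1
So g(9) = 1.
By the Sprague-Grundy theorem, the Grundy value of a sum of independent games is the XOR of the component values.
Combined value = 2 XOR 1 = 3.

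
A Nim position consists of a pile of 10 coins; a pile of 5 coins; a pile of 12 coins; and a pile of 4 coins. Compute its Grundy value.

In binary:
  1010  (10)
  0101  (5)
  1100  (12)
  0100  (4)
  ----
  0111  (7)

7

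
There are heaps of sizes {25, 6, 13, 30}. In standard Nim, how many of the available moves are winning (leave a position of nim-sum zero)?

3

Nim-sum: 25 XOR 6 XOR 13 XOR 30 = 12.
The overall nim-sum is X = 12. A heap of size p has a winning move iff p XOR X < p (reduce it to p XOR X).
  25: 25 XOR 12 = 21 < 25 — winning move (to 21).
  6: 6 XOR 12 = 10 ≥ 6 — no move.
  13: 13 XOR 12 = 1 < 13 — winning move (to 1).
  30: 30 XOR 12 = 18 < 30 — winning move (to 18).
That gives 3 winning moves.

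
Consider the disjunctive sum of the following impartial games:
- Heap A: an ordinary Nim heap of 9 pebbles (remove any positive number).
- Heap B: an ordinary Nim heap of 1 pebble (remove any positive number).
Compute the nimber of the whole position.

Heap A is a plain Nim heap of size 9, so its Grundy value is 9.
Heap B is a plain Nim heap of size 1, so its Grundy value is 1.
The value of a disjunctive sum is the nim-sum of the parts.
Combined value = 9 ⊕ 1 = 8.

8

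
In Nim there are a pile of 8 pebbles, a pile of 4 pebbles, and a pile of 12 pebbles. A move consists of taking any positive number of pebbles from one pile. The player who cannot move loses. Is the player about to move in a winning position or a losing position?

Compute the nim-sum pairwise:
8 ^ 4 = 12
12 ^ 12 = 0
The nim-sum is 0, so this is a P-position: the player to move is in a losing position under optimal play.

Losing position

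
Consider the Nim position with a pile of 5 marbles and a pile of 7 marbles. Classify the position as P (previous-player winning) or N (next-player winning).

N-position

Compute the nim-sum pairwise:
5 XOR 7 = 2
The nim-sum is 2 ≠ 0, so this is an N-position: the player to move can win.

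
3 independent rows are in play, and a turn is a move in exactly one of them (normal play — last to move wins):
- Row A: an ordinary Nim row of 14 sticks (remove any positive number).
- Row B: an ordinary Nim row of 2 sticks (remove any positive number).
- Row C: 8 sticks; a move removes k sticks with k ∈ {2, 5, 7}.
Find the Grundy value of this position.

Row A is a plain Nim row of size 14, so its Grundy value is 14.
Row B is a plain Nim row of size 2, so its Grundy value is 2.
Build the Grundy sequence for row C with g(k) = mex{g(k−s) : s ∈ {2, 5, 7}, s ≤ k}:
g(0) = mex{} = 0
g(1) = mex{} = 0
g(2) = mex{0} = 1
g(3) = mex{0} = 1
g(4) = mex{1} = 0
g(5) = mex{0,1} = 2
g(6) = mex{0} = 1
g(7) = mex{0,1,2} = 3
g(8) = mex{0,1} = 2
So g(8) = 2.
By the Sprague-Grundy theorem, the Grundy value of a sum of independent games is the XOR of the component values.
Combined value = 14 ⊕ 2 ⊕ 2 = 14.

14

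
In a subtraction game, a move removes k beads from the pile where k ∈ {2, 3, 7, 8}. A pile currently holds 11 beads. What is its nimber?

0

Build the Grundy sequence with g(k) = mex{g(k−s) : s ∈ {2, 3, 7, 8}, s ≤ k}:
k:     0  1  2  3  4  5  6  7  8  9 10 11
g(k):  0  0  1  1  2  0  0  1  1  2  0  0
So g(11) = 0.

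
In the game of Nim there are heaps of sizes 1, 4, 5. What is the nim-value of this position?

0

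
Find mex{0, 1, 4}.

The values 0, 1 are all present; 2 is the first non-negative integer missing from the set.

2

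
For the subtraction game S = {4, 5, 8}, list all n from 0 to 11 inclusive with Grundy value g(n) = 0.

0, 1, 2, 3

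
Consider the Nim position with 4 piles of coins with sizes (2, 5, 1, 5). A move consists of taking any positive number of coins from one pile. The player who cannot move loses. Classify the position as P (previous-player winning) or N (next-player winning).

N-position

Bitwise XOR of the heap sizes:
  010  (2)
  101  (5)
  001  (1)
  101  (5)
  ---
  011  (3)
The nim-sum is 3 ≠ 0, so this is an N-position: the player to move can win.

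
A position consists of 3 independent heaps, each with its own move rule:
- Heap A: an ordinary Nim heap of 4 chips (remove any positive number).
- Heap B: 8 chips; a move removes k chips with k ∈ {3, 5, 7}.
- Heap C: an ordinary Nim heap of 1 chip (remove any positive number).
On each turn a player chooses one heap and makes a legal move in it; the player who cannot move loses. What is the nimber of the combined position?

7

Heap A is a plain Nim heap of size 4, so its Grundy value is 4.
Grundy values for heap B (subtraction set {3, 5, 7}):
k:     0  1  2  3  4  5  6  7  8
g(k):  0  0  0  1  1  1  2  2  2
So g(8) = 2.
Heap C is a plain Nim heap of size 1, so its Grundy value is 1.
The value of a disjunctive sum is the nim-sum of the parts.
Combined value = 4 ⊕ 2 ⊕ 1 = 7.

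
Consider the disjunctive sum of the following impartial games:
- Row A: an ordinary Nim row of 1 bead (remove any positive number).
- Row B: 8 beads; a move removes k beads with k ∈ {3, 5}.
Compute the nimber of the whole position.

1

Row A is a plain Nim row of size 1, so its Grundy value is 1.
Grundy values for row B (subtraction set {3, 5}):
g(0) = mex{} = 0
g(1) = mex{} = 0
g(2) = mex{} = 0
g(3) = mex{0} = 1
g(4) = mex{0} = 1
g(5) = mex{0} = 1
g(6) = mex{0,1} = 2
g(7) = mex{0,1} = 2
g(8) = mex{1} = 0
So g(8) = 0.
The value of a disjunctive sum is the nim-sum of the parts.
Combined value = 1 ⊕ 0 = 1.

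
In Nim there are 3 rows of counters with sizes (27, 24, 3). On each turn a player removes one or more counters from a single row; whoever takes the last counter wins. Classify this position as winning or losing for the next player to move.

Losing position

Bitwise XOR of the heap sizes:
  11011  (27)
  11000  (24)
  00011  (3)
  -----
  00000  (0)
The nim-sum is 0, so this is a P-position: the player to move is in a losing position under optimal play.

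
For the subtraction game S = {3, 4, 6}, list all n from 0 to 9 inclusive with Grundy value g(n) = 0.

Grundy values for subtraction set {3, 4, 6}:
g(0) = mex{} = 0
g(1) = mex{} = 0
g(2) = mex{} = 0
g(3) = mex{0} = 1
g(4) = mex{0} = 1
g(5) = mex{0} = 1
g(6) = mex{0,1} = 2
g(7) = mex{0,1} = 2
g(8) = mex{0,1} = 2
g(9) = mex{1,2} = 0
The P-positions (g = 0) in 0..9 are 0, 1, 2, 9.

0, 1, 2, 9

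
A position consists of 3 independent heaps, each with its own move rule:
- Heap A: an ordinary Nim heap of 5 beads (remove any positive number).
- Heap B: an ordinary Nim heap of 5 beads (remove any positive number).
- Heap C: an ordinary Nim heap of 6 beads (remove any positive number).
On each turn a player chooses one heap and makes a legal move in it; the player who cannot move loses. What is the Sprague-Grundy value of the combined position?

6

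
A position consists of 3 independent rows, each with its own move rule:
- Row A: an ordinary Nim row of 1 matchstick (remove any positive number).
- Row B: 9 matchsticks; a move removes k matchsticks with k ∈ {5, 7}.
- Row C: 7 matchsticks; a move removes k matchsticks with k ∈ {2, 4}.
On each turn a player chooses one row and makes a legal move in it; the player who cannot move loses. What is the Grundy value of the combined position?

Row A is a plain Nim row of size 1, so its Grundy value is 1.
Grundy values for row B (subtraction set {5, 7}):
k:     0  1  2  3  4  5  6  7  8  9
g(k):  0  0  0  0  0  1  1  1  1  1
So g(9) = 1.
Grundy values for row C (subtraction set {2, 4}):
g(0) = mex{} = 0
g(1) = mex{} = 0
g(2) = mex{0} = 1
g(3) = mex{0} = 1
g(4) = mex{0,1} = 2
g(5) = mex{0,1} = 2
g(6) = mex{1,2} = 0
g(7) = mex{1,2} = 0
So g(7) = 0.
By the Sprague-Grundy theorem, the Grundy value of a sum of independent games is the XOR of the component values.
Combined value = 1 XOR 1 XOR 0 = 0.

0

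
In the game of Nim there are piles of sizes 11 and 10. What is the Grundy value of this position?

In binary:
  1011  (11)
  1010  (10)
  ----
  0001  (1)

1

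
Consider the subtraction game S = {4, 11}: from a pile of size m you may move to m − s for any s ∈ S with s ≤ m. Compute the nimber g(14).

Grundy values for subtraction set {4, 11}:
k:     0  1  2  3  4  5  6  7  8  9 10 11 12 13 14
g(k):  0  0  0  0  1  1  1  1  0  0  0  2  1  1  1
So g(14) = 1.

1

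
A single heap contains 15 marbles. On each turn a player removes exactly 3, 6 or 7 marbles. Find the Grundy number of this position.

1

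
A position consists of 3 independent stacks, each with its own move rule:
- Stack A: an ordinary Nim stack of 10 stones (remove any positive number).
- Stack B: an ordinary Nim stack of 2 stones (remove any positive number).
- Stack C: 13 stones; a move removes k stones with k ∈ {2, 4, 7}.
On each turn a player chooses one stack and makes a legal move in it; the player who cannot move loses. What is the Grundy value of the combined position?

10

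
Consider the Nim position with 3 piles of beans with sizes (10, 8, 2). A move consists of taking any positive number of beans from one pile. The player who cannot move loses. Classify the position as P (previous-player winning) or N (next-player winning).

Compute the nim-sum pairwise:
10 XOR 8 = 2
2 XOR 2 = 0
The nim-sum is 0, so this is a P-position: the player to move is in a losing position under optimal play.

P-position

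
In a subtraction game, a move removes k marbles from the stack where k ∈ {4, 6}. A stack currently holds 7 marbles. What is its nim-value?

1

Grundy values for subtraction set {4, 6}:
k:     0  1  2  3  4  5  6  7
g(k):  0  0  0  0  1  1  1  1
So g(7) = 1.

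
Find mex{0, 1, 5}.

2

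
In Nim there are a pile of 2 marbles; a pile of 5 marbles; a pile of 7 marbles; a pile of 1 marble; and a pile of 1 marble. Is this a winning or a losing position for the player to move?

In binary:
  010  (2)
  101  (5)
  111  (7)
  001  (1)
  001  (1)
  ---
  000  (0)
The nim-sum is 0, so this is a P-position: the player to move is in a losing position under optimal play.

Losing position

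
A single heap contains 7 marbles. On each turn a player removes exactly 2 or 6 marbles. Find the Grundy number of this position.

1

Grundy values for subtraction set {2, 6}:
g(0) = mex{} = 0
g(1) = mex{} = 0
g(2) = mex{0} = 1
g(3) = mex{0} = 1
g(4) = mex{1} = 0
g(5) = mex{1} = 0
g(6) = mex{0} = 1
g(7) = mex{0} = 1
So g(7) = 1.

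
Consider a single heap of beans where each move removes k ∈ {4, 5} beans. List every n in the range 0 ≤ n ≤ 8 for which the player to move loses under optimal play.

0, 1, 2, 3

Build the Grundy sequence with g(k) = mex{g(k−s) : s ∈ {4, 5}, s ≤ k}:
k:     0  1  2  3  4  5  6  7  8
g(k):  0  0  0  0  1  1  1  1  2
The P-positions (g = 0) in 0..8 are 0, 1, 2, 3.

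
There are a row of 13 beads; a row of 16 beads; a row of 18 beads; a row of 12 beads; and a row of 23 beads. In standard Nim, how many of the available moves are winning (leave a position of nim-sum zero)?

Nim-sum: 13 ^ 16 ^ 18 ^ 12 ^ 23 = 20.
The overall nim-sum is X = 20. A row of size p has a winning move iff p XOR X < p (reduce it to p XOR X).
  13: 13 XOR 20 = 25 ≥ 13 — no move.
  16: 16 XOR 20 = 4 < 16 — winning move (to 4).
  18: 18 XOR 20 = 6 < 18 — winning move (to 6).
  12: 12 XOR 20 = 24 ≥ 12 — no move.
  23: 23 XOR 20 = 3 < 23 — winning move (to 3).
That gives 3 winning moves.

3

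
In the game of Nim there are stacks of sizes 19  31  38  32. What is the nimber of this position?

Write each in binary and XOR column by column:
  010011  (19)
  011111  (31)
  100110  (38)
  100000  (32)
  ------
  001010  (10)

10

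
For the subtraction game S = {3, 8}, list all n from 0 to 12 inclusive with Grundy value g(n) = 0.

0, 1, 2, 6, 7, 11, 12

Grundy values for subtraction set {3, 8}:
g(0) = mex{} = 0
g(1) = mex{} = 0
g(2) = mex{} = 0
g(3) = mex{0} = 1
g(4) = mex{0} = 1
g(5) = mex{0} = 1
g(6) = mex{1} = 0
g(7) = mex{1} = 0
g(8) = mex{0,1} = 2
g(9) = mex{0} = 1
g(10) = mex{0} = 1
g(11) = mex{1,2} = 0
g(12) = mex{1} = 0
The P-positions (g = 0) in 0..12 are 0, 1, 2, 6, 7, 11, 12.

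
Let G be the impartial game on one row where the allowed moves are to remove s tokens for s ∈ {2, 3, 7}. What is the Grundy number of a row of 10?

0

Compute g(0), g(1), … for moves {2, 3, 7}:
k:     0  1  2  3  4  5  6  7  8  9 10
g(k):  0  0  1  1  2  0  0  1  1  2  0
So g(10) = 0.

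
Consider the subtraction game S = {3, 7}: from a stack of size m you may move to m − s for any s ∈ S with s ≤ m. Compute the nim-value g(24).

1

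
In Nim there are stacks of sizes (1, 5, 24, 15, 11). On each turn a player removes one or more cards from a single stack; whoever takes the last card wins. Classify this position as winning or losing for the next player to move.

Compute the nim-sum pairwise:
1 ^ 5 = 4
4 ^ 24 = 28
28 ^ 15 = 19
19 ^ 11 = 24
The nim-sum is 24 ≠ 0, so this is an N-position: the player to move can win.

Winning position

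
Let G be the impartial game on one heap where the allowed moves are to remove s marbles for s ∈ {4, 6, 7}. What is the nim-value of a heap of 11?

0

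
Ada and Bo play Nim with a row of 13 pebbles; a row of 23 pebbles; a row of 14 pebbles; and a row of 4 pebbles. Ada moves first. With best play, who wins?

Write each in binary and XOR column by column:
  01101  (13)
  10111  (23)
  01110  (14)
  00100  (4)
  -----
  10000  (16)
The nim-sum is 16 ≠ 0, so this is an N-position: the player to move can win; Ada has a winning move.

Ada wins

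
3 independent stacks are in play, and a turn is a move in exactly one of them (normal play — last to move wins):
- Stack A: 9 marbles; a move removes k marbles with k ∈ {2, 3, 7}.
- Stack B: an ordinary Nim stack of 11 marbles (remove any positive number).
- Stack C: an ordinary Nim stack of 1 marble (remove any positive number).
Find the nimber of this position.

8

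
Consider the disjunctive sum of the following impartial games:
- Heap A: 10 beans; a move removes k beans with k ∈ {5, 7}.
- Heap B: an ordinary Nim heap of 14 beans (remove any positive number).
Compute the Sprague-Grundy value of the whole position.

Grundy values for heap A (subtraction set {5, 7}):
g(0) = mex{} = 0
g(1) = mex{} = 0
g(2) = mex{} = 0
g(3) = mex{} = 0
g(4) = mex{} = 0
g(5) = mex{0} = 1
g(6) = mex{0} = 1
g(7) = mex{0} = 1
g(8) = mex{0} = 1
g(9) = mex{0} = 1
g(10) = mex{0,1} = 2
So g(10) = 2.
Heap B is a plain Nim heap of size 14, so its Grundy value is 14.
The value of a disjunctive sum is the nim-sum of the parts.
Combined value = 2 XOR 14 = 12.

12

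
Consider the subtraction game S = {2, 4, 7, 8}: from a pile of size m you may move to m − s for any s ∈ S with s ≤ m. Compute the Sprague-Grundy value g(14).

1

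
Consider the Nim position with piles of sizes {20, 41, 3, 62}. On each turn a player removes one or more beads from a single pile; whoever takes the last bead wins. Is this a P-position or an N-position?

P-position

Nim-sum: 20 ⊕ 41 ⊕ 3 ⊕ 62 = 0.
The nim-sum is 0, so this is a P-position: the player to move is in a losing position under optimal play.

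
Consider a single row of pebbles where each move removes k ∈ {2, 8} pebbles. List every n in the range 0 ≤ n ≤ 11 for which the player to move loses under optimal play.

0, 1, 4, 5, 10, 11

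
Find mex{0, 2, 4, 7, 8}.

1

0 is in the set but 1 is not, so the mex is 1.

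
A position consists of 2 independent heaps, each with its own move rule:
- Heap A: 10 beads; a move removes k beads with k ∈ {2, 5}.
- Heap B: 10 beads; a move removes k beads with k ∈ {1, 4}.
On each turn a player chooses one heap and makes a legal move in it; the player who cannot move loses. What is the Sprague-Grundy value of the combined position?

For heap A, compute g(0), g(1), … with moves {2, 5}:
k:     0  1  2  3  4  5  6  7  8  9 10
g(k):  0  0  1  1  0  2  1  0  0  1  1
So g(10) = 1.
Build the Grundy sequence for heap B with g(k) = mex{g(k−s) : s ∈ {1, 4}, s ≤ k}:
g(0) = mex{} = 0
g(1) = mex{0} = 1
g(2) = mex{1} = 0
g(3) = mex{0} = 1
g(4) = mex{0,1} = 2
g(5) = mex{1,2} = 0
g(6) = mex{0} = 1
g(7) = mex{1} = 0
g(8) = mex{0,2} = 1
g(9) = mex{0,1} = 2
g(10) = mex{1,2} = 0
So g(10) = 0.
The value of a disjunctive sum is the nim-sum of the parts.
Combined value = 1 ⊕ 0 = 1.

1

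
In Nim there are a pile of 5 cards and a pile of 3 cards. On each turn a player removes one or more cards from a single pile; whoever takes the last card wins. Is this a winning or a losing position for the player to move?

Winning position

Compute the nim-sum pairwise:
5 XOR 3 = 6
The nim-sum is 6 ≠ 0, so this is an N-position: the player to move can win.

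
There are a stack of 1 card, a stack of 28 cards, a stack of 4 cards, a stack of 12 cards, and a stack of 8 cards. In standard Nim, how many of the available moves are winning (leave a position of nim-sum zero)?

1

Compute the nim-sum pairwise:
1 XOR 28 = 29
29 XOR 4 = 25
25 XOR 12 = 21
21 XOR 8 = 29
The overall nim-sum is X = 29. A stack of size p has a winning move iff p XOR X < p (reduce it to p XOR X).
  1: 1 XOR 29 = 28 ≥ 1 — no move.
  28: 28 XOR 29 = 1 < 28 — winning move (to 1).
  4: 4 XOR 29 = 25 ≥ 4 — no move.
  12: 12 XOR 29 = 17 ≥ 12 — no move.
  8: 8 XOR 29 = 21 ≥ 8 — no move.
That gives 1 winning move.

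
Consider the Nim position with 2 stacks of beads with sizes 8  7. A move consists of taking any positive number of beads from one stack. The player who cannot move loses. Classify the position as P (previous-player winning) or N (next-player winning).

N-position

Nim-sum: 8 ⊕ 7 = 15.
The nim-sum is 15 ≠ 0, so this is an N-position: the player to move can win.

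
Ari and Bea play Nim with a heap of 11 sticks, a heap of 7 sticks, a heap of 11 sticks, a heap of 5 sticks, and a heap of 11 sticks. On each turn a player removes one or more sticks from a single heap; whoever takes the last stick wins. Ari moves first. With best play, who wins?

Compute the nim-sum pairwise:
11 ^ 7 = 12
12 ^ 11 = 7
7 ^ 5 = 2
2 ^ 11 = 9
The nim-sum is 9 ≠ 0, so this is an N-position: the player to move can win; Ari has a winning move.

Ari wins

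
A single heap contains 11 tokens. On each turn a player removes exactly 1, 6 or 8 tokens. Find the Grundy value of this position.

Grundy values for subtraction set {1, 6, 8}:
g(0) = mex{} = 0
g(1) = mex{0} = 1
g(2) = mex{1} = 0
g(3) = mex{0} = 1
g(4) = mex{1} = 0
g(5) = mex{0} = 1
g(6) = mex{0,1} = 2
g(7) = mex{1,2} = 0
g(8) = mex{0} = 1
g(9) = mex{1} = 0
g(10) = mex{0} = 1
g(11) = mex{1} = 0
So g(11) = 0.

0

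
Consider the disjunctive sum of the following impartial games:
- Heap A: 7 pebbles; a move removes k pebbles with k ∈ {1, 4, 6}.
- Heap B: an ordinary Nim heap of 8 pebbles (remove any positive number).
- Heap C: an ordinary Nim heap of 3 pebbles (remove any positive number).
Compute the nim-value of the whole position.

11

Grundy values for heap A (subtraction set {1, 4, 6}):
g(0) = mex{} = 0
g(1) = mex{0} = 1
g(2) = mex{1} = 0
g(3) = mex{0} = 1
g(4) = mex{0,1} = 2
g(5) = mex{1,2} = 0
g(6) = mex{0} = 1
g(7) = mex{1} = 0
So g(7) = 0.
Heap B is a plain Nim heap of size 8, so its Grundy value is 8.
Heap C is a plain Nim heap of size 3, so its Grundy value is 3.
The value of a disjunctive sum is the nim-sum of the parts.
Combined value = 0 XOR 8 XOR 3 = 11.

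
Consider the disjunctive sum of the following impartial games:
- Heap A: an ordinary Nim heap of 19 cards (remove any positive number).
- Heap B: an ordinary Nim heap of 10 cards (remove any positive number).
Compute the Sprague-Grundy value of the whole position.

25

Heap A is a plain Nim heap of size 19, so its Grundy value is 19.
Heap B is a plain Nim heap of size 10, so its Grundy value is 10.
By the Sprague-Grundy theorem, the Grundy value of a sum of independent games is the XOR of the component values.
Combined value = 19 XOR 10 = 25.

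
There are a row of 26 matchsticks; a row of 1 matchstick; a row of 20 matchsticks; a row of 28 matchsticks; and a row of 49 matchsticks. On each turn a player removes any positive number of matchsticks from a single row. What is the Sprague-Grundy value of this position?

Compute the nim-sum pairwise:
26 XOR 1 = 27
27 XOR 20 = 15
15 XOR 28 = 19
19 XOR 49 = 34

34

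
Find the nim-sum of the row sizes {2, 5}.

In binary:
  010  (2)
  101  (5)
  ---
  111  (7)

7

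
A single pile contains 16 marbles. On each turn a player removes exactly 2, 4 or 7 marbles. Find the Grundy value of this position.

2

Build the Grundy sequence with g(k) = mex{g(k−s) : s ∈ {2, 4, 7}, s ≤ k}:
k:     0  1  2  3  4  5  6  7  8  9 10 11 12 13 14 15 16
g(k):  0  0  1  1  2  2  0  3  1  0  2  1  0  2  1  0  2
So g(16) = 2.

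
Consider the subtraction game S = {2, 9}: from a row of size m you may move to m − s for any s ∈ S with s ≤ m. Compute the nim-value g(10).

1

Grundy values for subtraction set {2, 9}:
k:     0  1  2  3  4  5  6  7  8  9 10
g(k):  0  0  1  1  0  0  1  1  0  2  1
So g(10) = 1.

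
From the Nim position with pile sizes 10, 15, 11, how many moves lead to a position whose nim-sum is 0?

Compute the nim-sum pairwise:
10 XOR 15 = 5
5 XOR 11 = 14
The overall nim-sum is X = 14. A pile of size p has a winning move iff p XOR X < p (reduce it to p XOR X).
  10: 10 XOR 14 = 4 < 10 — winning move (to 4).
  15: 15 XOR 14 = 1 < 15 — winning move (to 1).
  11: 11 XOR 14 = 5 < 11 — winning move (to 5).
That gives 3 winning moves.

3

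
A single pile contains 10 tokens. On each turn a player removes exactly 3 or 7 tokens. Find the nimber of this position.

0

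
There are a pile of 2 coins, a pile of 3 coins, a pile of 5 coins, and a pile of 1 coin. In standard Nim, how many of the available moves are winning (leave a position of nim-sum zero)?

Compute the nim-sum pairwise:
2 ⊕ 3 = 1
1 ⊕ 5 = 4
4 ⊕ 1 = 5
The overall nim-sum is X = 5. A pile of size p has a winning move iff p XOR X < p (reduce it to p XOR X).
  2: 2 XOR 5 = 7 ≥ 2 — no move.
  3: 3 XOR 5 = 6 ≥ 3 — no move.
  5: 5 XOR 5 = 0 < 5 — winning move (to 0).
  1: 1 XOR 5 = 4 ≥ 1 — no move.
That gives 1 winning move.

1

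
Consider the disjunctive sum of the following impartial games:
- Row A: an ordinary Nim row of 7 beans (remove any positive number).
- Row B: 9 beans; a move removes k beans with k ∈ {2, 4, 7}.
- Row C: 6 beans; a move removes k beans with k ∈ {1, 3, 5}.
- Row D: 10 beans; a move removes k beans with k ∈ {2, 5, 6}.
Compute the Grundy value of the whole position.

6

Row A is a plain Nim row of size 7, so its Grundy value is 7.
Build the Grundy sequence for row B with g(k) = mex{g(k−s) : s ∈ {2, 4, 7}, s ≤ k}:
k:     0  1  2  3  4  5  6  7  8  9
g(k):  0  0  1  1  2  2  0  3  1  0
So g(9) = 0.
For row C, compute g(0), g(1), … with moves {1, 3, 5}:
g(0) = mex{} = 0
g(1) = mex{0} = 1
g(2) = mex{1} = 0
g(3) = mex{0} = 1
g(4) = mex{1} = 0
g(5) = mex{0} = 1
g(6) = mex{1} = 0
So g(6) = 0.
Grundy values for row D (subtraction set {2, 5, 6}):
k:     0  1  2  3  4  5  6  7  8  9 10
g(k):  0  0  1  1  0  2  1  3  0  2  1
So g(10) = 1.
The value of a disjunctive sum is the nim-sum of the parts.
Combined value = 7 XOR 0 XOR 0 XOR 1 = 6.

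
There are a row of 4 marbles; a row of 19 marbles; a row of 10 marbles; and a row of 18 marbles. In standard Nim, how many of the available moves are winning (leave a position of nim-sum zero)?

Compute the nim-sum pairwise:
4 ^ 19 = 23
23 ^ 10 = 29
29 ^ 18 = 15
The overall nim-sum is X = 15. A row of size p has a winning move iff p XOR X < p (reduce it to p XOR X).
  4: 4 XOR 15 = 11 ≥ 4 — no move.
  19: 19 XOR 15 = 28 ≥ 19 — no move.
  10: 10 XOR 15 = 5 < 10 — winning move (to 5).
  18: 18 XOR 15 = 29 ≥ 18 — no move.
That gives 1 winning move.

1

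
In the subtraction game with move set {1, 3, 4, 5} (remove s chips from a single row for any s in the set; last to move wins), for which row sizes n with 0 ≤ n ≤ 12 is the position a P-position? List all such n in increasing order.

Compute g(0), g(1), … for moves {1, 3, 4, 5}:
g(0) = mex{} = 0
g(1) = mex{0} = 1
g(2) = mex{1} = 0
g(3) = mex{0} = 1
g(4) = mex{0,1} = 2
g(5) = mex{0,1,2} = 3
g(6) = mex{0,1,3} = 2
g(7) = mex{0,1,2} = 3
g(8) = mex{1,2,3} = 0
g(9) = mex{0,2,3} = 1
g(10) = mex{1,2,3} = 0
g(11) = mex{0,2,3} = 1
g(12) = mex{0,1,3} = 2
The P-positions (g = 0) in 0..12 are 0, 2, 8, 10.

0, 2, 8, 10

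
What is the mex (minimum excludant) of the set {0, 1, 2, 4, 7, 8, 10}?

The values 0, 1, 2 are all present; 3 is the first non-negative integer missing from the set.

3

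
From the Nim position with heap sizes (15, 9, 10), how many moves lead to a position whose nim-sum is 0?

Compute the nim-sum pairwise:
15 XOR 9 = 6
6 XOR 10 = 12
The overall nim-sum is X = 12. A heap of size p has a winning move iff p XOR X < p (reduce it to p XOR X).
  15: 15 XOR 12 = 3 < 15 — winning move (to 3).
  9: 9 XOR 12 = 5 < 9 — winning move (to 5).
  10: 10 XOR 12 = 6 < 10 — winning move (to 6).
That gives 3 winning moves.

3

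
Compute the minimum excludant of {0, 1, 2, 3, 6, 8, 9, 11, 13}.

4

The values 0, 1, 2, 3 are all present; 4 is the first non-negative integer missing from the set.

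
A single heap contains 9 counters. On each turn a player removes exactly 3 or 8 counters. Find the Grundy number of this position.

1

Compute g(0), g(1), … for moves {3, 8}:
k:     0  1  2  3  4  5  6  7  8  9
g(k):  0  0  0  1  1  1  0  0  2  1
So g(9) = 1.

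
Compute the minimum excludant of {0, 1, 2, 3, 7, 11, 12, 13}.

4

The values 0, 1, 2, 3 are all present; 4 is the first non-negative integer missing from the set.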